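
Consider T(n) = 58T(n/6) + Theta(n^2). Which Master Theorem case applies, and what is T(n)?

Master Theorem for T(n) = 58T(n/6) + O(n^2):

a = 58, b = 6, c = 2
log_b(a) = log_6(58) = 2.2662

Case 1: c = 2 < log_6(58) = 2.2662
T(n) = O(n^(log_6 58))

For T(n) = 58T(n/6) + O(n^2): log_6(58) = 2.2662. This is Case 1 of the Master Theorem (c < log_b(a), work dominated by leaves), giving O(n^(log_6 58)).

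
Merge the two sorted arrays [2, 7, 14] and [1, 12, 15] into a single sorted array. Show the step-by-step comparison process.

Merging process:

Compare 2 vs 1: take 1 from right. Merged: [1]
Compare 2 vs 12: take 2 from left. Merged: [1, 2]
Compare 7 vs 12: take 7 from left. Merged: [1, 2, 7]
Compare 14 vs 12: take 12 from right. Merged: [1, 2, 7, 12]
Compare 14 vs 15: take 14 from left. Merged: [1, 2, 7, 12, 14]
Append remaining from right: [15]. Merged: [1, 2, 7, 12, 14, 15]

Final merged array: [1, 2, 7, 12, 14, 15]
Total comparisons: 5

The merged array is [1, 2, 7, 12, 14, 15], requiring 5 comparisons. The merge step runs in O(n) time where n is the total number of elements.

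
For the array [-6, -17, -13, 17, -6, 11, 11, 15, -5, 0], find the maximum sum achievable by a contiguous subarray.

Using Kadane's algorithm on [-6, -17, -13, 17, -6, 11, 11, 15, -5, 0]:

Scanning through the array:
Position 1 (value -17): max_ending_here = -17, max_so_far = -6
Position 2 (value -13): max_ending_here = -13, max_so_far = -6
Position 3 (value 17): max_ending_here = 17, max_so_far = 17
Position 4 (value -6): max_ending_here = 11, max_so_far = 17
Position 5 (value 11): max_ending_here = 22, max_so_far = 22
Position 6 (value 11): max_ending_here = 33, max_so_far = 33
Position 7 (value 15): max_ending_here = 48, max_so_far = 48
Position 8 (value -5): max_ending_here = 43, max_so_far = 48
Position 9 (value 0): max_ending_here = 43, max_so_far = 48

Maximum subarray: [17, -6, 11, 11, 15]
Maximum sum: 48

The maximum subarray is [17, -6, 11, 11, 15] with sum 48. This subarray runs from index 3 to index 7.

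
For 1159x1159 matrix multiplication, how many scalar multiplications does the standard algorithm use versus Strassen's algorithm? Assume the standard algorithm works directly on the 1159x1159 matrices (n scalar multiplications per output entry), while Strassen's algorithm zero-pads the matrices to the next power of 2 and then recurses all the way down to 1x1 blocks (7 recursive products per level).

Matrix multiplication for 1159x1159 matrices:

Strassen's algorithm requires power-of-2 dimensions. Pad 1159x1159 to 2048x2048 (next power of 2).

Standard algorithm: 1159^3 = 1556862679 multiplications
Strassen's algorithm: 7^(log2(2048)) = 7^11 = 1977326743 multiplications
Difference: 1556862679 - 1977326743 = -420464064 (Strassen uses MORE here due to padding overhead — for small or just-over-power-of-2 n, padding can outweigh the per-level savings)

Standard: 1556862679 multiplications (1159^3). Strassen: 1977326743 multiplications (7^11, after padding to 2048x2048). Strassen reduces 8 recursive multiplications to 7 at each level.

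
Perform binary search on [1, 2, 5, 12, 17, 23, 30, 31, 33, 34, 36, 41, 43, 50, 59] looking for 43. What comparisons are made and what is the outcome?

Binary search for 43 in [1, 2, 5, 12, 17, 23, 30, 31, 33, 34, 36, 41, 43, 50, 59]:

lo=0, hi=14, mid=7, arr[mid]=31 -> 31 < 43, search right half
lo=8, hi=14, mid=11, arr[mid]=41 -> 41 < 43, search right half
lo=12, hi=14, mid=13, arr[mid]=50 -> 50 > 43, search left half
lo=12, hi=12, mid=12, arr[mid]=43 -> Found target at index 12!

Binary search finds 43 at index 12 after 4 comparisons. The search repeatedly halves the search space by comparing with the middle element.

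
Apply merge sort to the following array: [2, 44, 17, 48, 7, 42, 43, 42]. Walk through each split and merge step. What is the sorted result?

Merge sort trace:

Split: [2, 44, 17, 48, 7, 42, 43, 42] -> [2, 44, 17, 48] and [7, 42, 43, 42]
  Split: [2, 44, 17, 48] -> [2, 44] and [17, 48]
    Split: [2, 44] -> [2] and [44]
    Merge: [2] + [44] -> [2, 44]
    Split: [17, 48] -> [17] and [48]
    Merge: [17] + [48] -> [17, 48]
  Merge: [2, 44] + [17, 48] -> [2, 17, 44, 48]
  Split: [7, 42, 43, 42] -> [7, 42] and [43, 42]
    Split: [7, 42] -> [7] and [42]
    Merge: [7] + [42] -> [7, 42]
    Split: [43, 42] -> [43] and [42]
    Merge: [43] + [42] -> [42, 43]
  Merge: [7, 42] + [42, 43] -> [7, 42, 42, 43]
Merge: [2, 17, 44, 48] + [7, 42, 42, 43] -> [2, 7, 17, 42, 42, 43, 44, 48]

Final sorted array: [2, 7, 17, 42, 42, 43, 44, 48]

The merge sort proceeds by recursively splitting the array and merging sorted halves.
After all merges, the sorted array is [2, 7, 17, 42, 42, 43, 44, 48].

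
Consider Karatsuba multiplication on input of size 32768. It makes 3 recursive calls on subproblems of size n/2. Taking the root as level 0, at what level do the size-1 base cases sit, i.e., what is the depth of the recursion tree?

For divide and conquer with division factor 2:

Problem sizes at each level:
Level 0: 32768
Level 1: 16384
Level 2: 8192
Level 3: 4096
Level 4: 2048
Level 5: 1024
Level 6: 512
Level 7: 256
Level 8: 128
Level 9: 64
Level 10: 32
Level 11: 16
Level 12: 8
Level 13: 4
Level 14: 2
Level 15: 1

The root is level 0 and the size-1 base case is level 15 (the tree spans levels 0 through 15, i.e. 16 levels counting the root), so the depth is the number of divisions: log_2(32768) = 15

The recursion tree depth is log_2(32768) = 15. At each level, the problem size is divided by 2, so it takes 15 divisions to reduce to a base case of size 1. The algorithm makes 3 recursive calls at each level.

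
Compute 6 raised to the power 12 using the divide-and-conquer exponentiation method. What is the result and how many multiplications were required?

Computing 6^12 by squaring (build up from 6^1; each line after the first costs one multiplication):

6^1 = 6
6^2 = (6^1)^2 = 6^2 = 36
6^3 = 6 * 6^2 = 6 * 36 = 216
6^6 = (6^3)^2 = 216^2 = 46656
6^12 = (6^6)^2 = 46656^2 = 2176782336

Result: 2176782336
Multiplications needed: 4 (4 lines after 6^1)

6^12 = 2176782336. Using exponentiation by squaring, this requires 4 multiplications. The key idea: if the exponent is even, square the half-power; if odd, multiply by the base once.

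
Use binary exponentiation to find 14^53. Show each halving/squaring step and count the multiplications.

Computing 14^53 by squaring (build up from 14^1; each line after the first costs one multiplication):

14^1 = 14
14^2 = (14^1)^2 = 14^2 = 196
14^3 = 14 * 14^2 = 14 * 196 = 2744
14^6 = (14^3)^2 = 2744^2 = 7529536
14^12 = (14^6)^2 = 7529536^2 = 56693912375296
14^13 = 14 * 14^12 = 14 * 56693912375296 = 793714773254144
14^26 = (14^13)^2 = 793714773254144^2 = 629983141281877223603213172736
14^52 = (14^26)^2 = 629983141281877223603213172736^2 = 396878758299381678483277913691857524931552116018231373725696
14^53 = 14 * 14^52 = 14 * 396878758299381678483277913691857524931552116018231373725696 = 5556302616191343498765890791686005349041729624255239232159744

Result: 5556302616191343498765890791686005349041729624255239232159744
Multiplications needed: 8 (8 lines after 14^1)

14^53 = 5556302616191343498765890791686005349041729624255239232159744. Using exponentiation by squaring, this requires 8 multiplications. The key idea: if the exponent is even, square the half-power; if odd, multiply by the base once.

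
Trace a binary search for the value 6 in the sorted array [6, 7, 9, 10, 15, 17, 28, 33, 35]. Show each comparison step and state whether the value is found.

Binary search for 6 in [6, 7, 9, 10, 15, 17, 28, 33, 35]:

lo=0, hi=8, mid=4, arr[mid]=15 -> 15 > 6, search left half
lo=0, hi=3, mid=1, arr[mid]=7 -> 7 > 6, search left half
lo=0, hi=0, mid=0, arr[mid]=6 -> Found target at index 0!

Binary search finds 6 at index 0 after 3 comparisons. The search repeatedly halves the search space by comparing with the middle element.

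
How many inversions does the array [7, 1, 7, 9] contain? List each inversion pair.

Finding inversions in [7, 1, 7, 9]:

(0, 1): arr[0]=7 > arr[1]=1

Total inversions: 1

The array has 1 inversion(s): (0,1). Each pair (i,j) satisfies i < j and arr[i] > arr[j].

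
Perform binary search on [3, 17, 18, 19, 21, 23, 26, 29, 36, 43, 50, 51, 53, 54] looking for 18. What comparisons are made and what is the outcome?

Binary search for 18 in [3, 17, 18, 19, 21, 23, 26, 29, 36, 43, 50, 51, 53, 54]:

lo=0, hi=13, mid=6, arr[mid]=26 -> 26 > 18, search left half
lo=0, hi=5, mid=2, arr[mid]=18 -> Found target at index 2!

Binary search finds 18 at index 2 after 2 comparisons. The search repeatedly halves the search space by comparing with the middle element.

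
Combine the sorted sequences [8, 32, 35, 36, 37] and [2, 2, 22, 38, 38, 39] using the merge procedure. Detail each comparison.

Merging process:

Compare 8 vs 2: take 2 from right. Merged: [2]
Compare 8 vs 2: take 2 from right. Merged: [2, 2]
Compare 8 vs 22: take 8 from left. Merged: [2, 2, 8]
Compare 32 vs 22: take 22 from right. Merged: [2, 2, 8, 22]
Compare 32 vs 38: take 32 from left. Merged: [2, 2, 8, 22, 32]
Compare 35 vs 38: take 35 from left. Merged: [2, 2, 8, 22, 32, 35]
Compare 36 vs 38: take 36 from left. Merged: [2, 2, 8, 22, 32, 35, 36]
Compare 37 vs 38: take 37 from left. Merged: [2, 2, 8, 22, 32, 35, 36, 37]
Append remaining from right: [38, 38, 39]. Merged: [2, 2, 8, 22, 32, 35, 36, 37, 38, 38, 39]

Final merged array: [2, 2, 8, 22, 32, 35, 36, 37, 38, 38, 39]
Total comparisons: 8

The merged array is [2, 2, 8, 22, 32, 35, 36, 37, 38, 38, 39], requiring 8 comparisons. The merge step runs in O(n) time where n is the total number of elements.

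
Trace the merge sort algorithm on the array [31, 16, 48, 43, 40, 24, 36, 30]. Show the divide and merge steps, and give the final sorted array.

Merge sort trace:

Split: [31, 16, 48, 43, 40, 24, 36, 30] -> [31, 16, 48, 43] and [40, 24, 36, 30]
  Split: [31, 16, 48, 43] -> [31, 16] and [48, 43]
    Split: [31, 16] -> [31] and [16]
    Merge: [31] + [16] -> [16, 31]
    Split: [48, 43] -> [48] and [43]
    Merge: [48] + [43] -> [43, 48]
  Merge: [16, 31] + [43, 48] -> [16, 31, 43, 48]
  Split: [40, 24, 36, 30] -> [40, 24] and [36, 30]
    Split: [40, 24] -> [40] and [24]
    Merge: [40] + [24] -> [24, 40]
    Split: [36, 30] -> [36] and [30]
    Merge: [36] + [30] -> [30, 36]
  Merge: [24, 40] + [30, 36] -> [24, 30, 36, 40]
Merge: [16, 31, 43, 48] + [24, 30, 36, 40] -> [16, 24, 30, 31, 36, 40, 43, 48]

Final sorted array: [16, 24, 30, 31, 36, 40, 43, 48]

The merge sort proceeds by recursively splitting the array and merging sorted halves.
After all merges, the sorted array is [16, 24, 30, 31, 36, 40, 43, 48].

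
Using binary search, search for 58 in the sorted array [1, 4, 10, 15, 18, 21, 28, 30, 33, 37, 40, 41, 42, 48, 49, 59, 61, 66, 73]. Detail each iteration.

Binary search for 58 in [1, 4, 10, 15, 18, 21, 28, 30, 33, 37, 40, 41, 42, 48, 49, 59, 61, 66, 73]:

lo=0, hi=18, mid=9, arr[mid]=37 -> 37 < 58, search right half
lo=10, hi=18, mid=14, arr[mid]=49 -> 49 < 58, search right half
lo=15, hi=18, mid=16, arr[mid]=61 -> 61 > 58, search left half
lo=15, hi=15, mid=15, arr[mid]=59 -> 59 > 58, search left half
lo=15 > hi=14, target 58 not found

Binary search determines that 58 is not in the array after 4 comparisons. The search space was exhausted without finding the target.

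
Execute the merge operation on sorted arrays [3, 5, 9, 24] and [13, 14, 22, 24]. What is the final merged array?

Merging process:

Compare 3 vs 13: take 3 from left. Merged: [3]
Compare 5 vs 13: take 5 from left. Merged: [3, 5]
Compare 9 vs 13: take 9 from left. Merged: [3, 5, 9]
Compare 24 vs 13: take 13 from right. Merged: [3, 5, 9, 13]
Compare 24 vs 14: take 14 from right. Merged: [3, 5, 9, 13, 14]
Compare 24 vs 22: take 22 from right. Merged: [3, 5, 9, 13, 14, 22]
Compare 24 vs 24: take 24 from left. Merged: [3, 5, 9, 13, 14, 22, 24]
Append remaining from right: [24]. Merged: [3, 5, 9, 13, 14, 22, 24, 24]

Final merged array: [3, 5, 9, 13, 14, 22, 24, 24]
Total comparisons: 7

The merged array is [3, 5, 9, 13, 14, 22, 24, 24], requiring 7 comparisons. The merge step runs in O(n) time where n is the total number of elements.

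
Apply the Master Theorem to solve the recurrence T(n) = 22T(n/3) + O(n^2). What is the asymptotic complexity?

Master Theorem for T(n) = 22T(n/3) + O(n^2):

a = 22, b = 3, c = 2
log_b(a) = log_3(22) = 2.8136

Case 1: c = 2 < log_3(22) = 2.8136
T(n) = O(n^(log_3 22))

For T(n) = 22T(n/3) + O(n^2): log_3(22) = 2.8136. This is Case 1 of the Master Theorem (c < log_b(a), work dominated by leaves), giving O(n^(log_3 22)).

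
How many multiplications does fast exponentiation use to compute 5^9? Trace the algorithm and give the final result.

Computing 5^9 by squaring (build up from 5^1; each line after the first costs one multiplication):

5^1 = 5
5^2 = (5^1)^2 = 5^2 = 25
5^4 = (5^2)^2 = 25^2 = 625
5^8 = (5^4)^2 = 625^2 = 390625
5^9 = 5 * 5^8 = 5 * 390625 = 1953125

Result: 1953125
Multiplications needed: 4 (4 lines after 5^1)

5^9 = 1953125. Using exponentiation by squaring, this requires 4 multiplications. The key idea: if the exponent is even, square the half-power; if odd, multiply by the base once.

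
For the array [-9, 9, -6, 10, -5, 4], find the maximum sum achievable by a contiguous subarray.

Using Kadane's algorithm on [-9, 9, -6, 10, -5, 4]:

Scanning through the array:
Position 1 (value 9): max_ending_here = 9, max_so_far = 9
Position 2 (value -6): max_ending_here = 3, max_so_far = 9
Position 3 (value 10): max_ending_here = 13, max_so_far = 13
Position 4 (value -5): max_ending_here = 8, max_so_far = 13
Position 5 (value 4): max_ending_here = 12, max_so_far = 13

Maximum subarray: [9, -6, 10]
Maximum sum: 13

The maximum subarray is [9, -6, 10] with sum 13. This subarray runs from index 1 to index 3.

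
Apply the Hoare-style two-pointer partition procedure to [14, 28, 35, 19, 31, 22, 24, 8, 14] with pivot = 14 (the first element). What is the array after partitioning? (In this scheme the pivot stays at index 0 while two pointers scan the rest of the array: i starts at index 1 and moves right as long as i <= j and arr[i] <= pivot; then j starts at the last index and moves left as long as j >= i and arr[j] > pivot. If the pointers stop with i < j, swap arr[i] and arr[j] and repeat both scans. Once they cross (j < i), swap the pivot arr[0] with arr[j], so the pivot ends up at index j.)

Hoare-style two-pointer partition with pivot = 14:

Initial array: [14, 28, 35, 19, 31, 22, 24, 8, 14]

Pointers start at i = 1, j = 8.
i stops at index 1 (arr[1]=28 > 14), j stops at index 8 (arr[8]=14 <= 14): swap arr[1] and arr[8], array becomes [14, 14, 35, 19, 31, 22, 24, 8, 28]
i stops at index 2 (arr[2]=35 > 14), j stops at index 7 (arr[7]=8 <= 14): swap arr[2] and arr[7], array becomes [14, 14, 8, 19, 31, 22, 24, 35, 28]
i ends at 3, j ends at 2: the pointers have crossed (j < i), so scanning stops.

Swap pivot arr[0] with arr[2] to place pivot at position 2: [8, 14, 14, 19, 31, 22, 24, 35, 28]
Pivot position: 2

After partitioning with pivot 14, the array becomes [8, 14, 14, 19, 31, 22, 24, 35, 28]. The pivot is placed at index 2. All elements to the left of the pivot are <= 14, and all elements to the right are > 14.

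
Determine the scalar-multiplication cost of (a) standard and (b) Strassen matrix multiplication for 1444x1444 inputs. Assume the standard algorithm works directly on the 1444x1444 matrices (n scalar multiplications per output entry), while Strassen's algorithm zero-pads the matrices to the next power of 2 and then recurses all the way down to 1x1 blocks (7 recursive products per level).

Matrix multiplication for 1444x1444 matrices:

Strassen's algorithm requires power-of-2 dimensions. Pad 1444x1444 to 2048x2048 (next power of 2).

Standard algorithm: 1444^3 = 3010936384 multiplications
Strassen's algorithm: 7^(log2(2048)) = 7^11 = 1977326743 multiplications
Savings: 3010936384 - 1977326743 = 1033609641 multiplications

Standard: 3010936384 multiplications (1444^3). Strassen: 1977326743 multiplications (7^11, after padding to 2048x2048). Strassen reduces 8 recursive multiplications to 7 at each level.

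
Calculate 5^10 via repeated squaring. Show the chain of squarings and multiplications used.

Computing 5^10 by squaring (build up from 5^1; each line after the first costs one multiplication):

5^1 = 5
5^2 = (5^1)^2 = 5^2 = 25
5^4 = (5^2)^2 = 25^2 = 625
5^5 = 5 * 5^4 = 5 * 625 = 3125
5^10 = (5^5)^2 = 3125^2 = 9765625

Result: 9765625
Multiplications needed: 4 (4 lines after 5^1)

5^10 = 9765625. Using exponentiation by squaring, this requires 4 multiplications. The key idea: if the exponent is even, square the half-power; if odd, multiply by the base once.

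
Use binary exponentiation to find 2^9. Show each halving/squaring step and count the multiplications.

Computing 2^9 by squaring (build up from 2^1; each line after the first costs one multiplication):

2^1 = 2
2^2 = (2^1)^2 = 2^2 = 4
2^4 = (2^2)^2 = 4^2 = 16
2^8 = (2^4)^2 = 16^2 = 256
2^9 = 2 * 2^8 = 2 * 256 = 512

Result: 512
Multiplications needed: 4 (4 lines after 2^1)

2^9 = 512. Using exponentiation by squaring, this requires 4 multiplications. The key idea: if the exponent is even, square the half-power; if odd, multiply by the base once.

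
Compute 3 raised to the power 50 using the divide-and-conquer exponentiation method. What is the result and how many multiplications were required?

Computing 3^50 by squaring (build up from 3^1; each line after the first costs one multiplication):

3^1 = 3
3^2 = (3^1)^2 = 3^2 = 9
3^3 = 3 * 3^2 = 3 * 9 = 27
3^6 = (3^3)^2 = 27^2 = 729
3^12 = (3^6)^2 = 729^2 = 531441
3^24 = (3^12)^2 = 531441^2 = 282429536481
3^25 = 3 * 3^24 = 3 * 282429536481 = 847288609443
3^50 = (3^25)^2 = 847288609443^2 = 717897987691852588770249

Result: 717897987691852588770249
Multiplications needed: 7 (7 lines after 3^1)

3^50 = 717897987691852588770249. Using exponentiation by squaring, this requires 7 multiplications. The key idea: if the exponent is even, square the half-power; if odd, multiply by the base once.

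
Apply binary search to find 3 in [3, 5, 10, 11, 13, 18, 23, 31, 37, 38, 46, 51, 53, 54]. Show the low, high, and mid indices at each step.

Binary search for 3 in [3, 5, 10, 11, 13, 18, 23, 31, 37, 38, 46, 51, 53, 54]:

lo=0, hi=13, mid=6, arr[mid]=23 -> 23 > 3, search left half
lo=0, hi=5, mid=2, arr[mid]=10 -> 10 > 3, search left half
lo=0, hi=1, mid=0, arr[mid]=3 -> Found target at index 0!

Binary search finds 3 at index 0 after 3 comparisons. The search repeatedly halves the search space by comparing with the middle element.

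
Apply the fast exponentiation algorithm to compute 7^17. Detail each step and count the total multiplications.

Computing 7^17 by squaring (build up from 7^1; each line after the first costs one multiplication):

7^1 = 7
7^2 = (7^1)^2 = 7^2 = 49
7^4 = (7^2)^2 = 49^2 = 2401
7^8 = (7^4)^2 = 2401^2 = 5764801
7^16 = (7^8)^2 = 5764801^2 = 33232930569601
7^17 = 7 * 7^16 = 7 * 33232930569601 = 232630513987207

Result: 232630513987207
Multiplications needed: 5 (5 lines after 7^1)

7^17 = 232630513987207. Using exponentiation by squaring, this requires 5 multiplications. The key idea: if the exponent is even, square the half-power; if odd, multiply by the base once.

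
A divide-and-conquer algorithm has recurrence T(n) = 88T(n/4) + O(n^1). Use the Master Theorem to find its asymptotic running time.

Master Theorem for T(n) = 88T(n/4) + O(n^1):

a = 88, b = 4, c = 1
log_b(a) = log_4(88) = 3.2297

Case 1: c = 1 < log_4(88) = 3.2297
T(n) = O(n^(log_4 88))

For T(n) = 88T(n/4) + O(n^1): log_4(88) = 3.2297. This is Case 1 of the Master Theorem (c < log_b(a), work dominated by leaves), giving O(n^(log_4 88)).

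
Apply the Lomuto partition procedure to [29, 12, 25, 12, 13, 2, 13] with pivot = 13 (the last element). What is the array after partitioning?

Lomuto partition with pivot = 13:

Initial array: [29, 12, 25, 12, 13, 2, 13]

arr[0]=29 > 13: no swap
arr[1]=12 <= 13: swap with position 0, array becomes [12, 29, 25, 12, 13, 2, 13]
arr[2]=25 > 13: no swap
arr[3]=12 <= 13: swap with position 1, array becomes [12, 12, 25, 29, 13, 2, 13]
arr[4]=13 <= 13: swap with position 2, array becomes [12, 12, 13, 29, 25, 2, 13]
arr[5]=2 <= 13: swap with position 3, array becomes [12, 12, 13, 2, 25, 29, 13]

Place pivot at position 4: [12, 12, 13, 2, 13, 29, 25]
Pivot position: 4

After partitioning with pivot 13, the array becomes [12, 12, 13, 2, 13, 29, 25]. The pivot is placed at index 4. All elements to the left of the pivot are <= 13, and all elements to the right are > 13.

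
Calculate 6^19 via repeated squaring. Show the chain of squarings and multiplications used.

Computing 6^19 by squaring (build up from 6^1; each line after the first costs one multiplication):

6^1 = 6
6^2 = (6^1)^2 = 6^2 = 36
6^4 = (6^2)^2 = 36^2 = 1296
6^8 = (6^4)^2 = 1296^2 = 1679616
6^9 = 6 * 6^8 = 6 * 1679616 = 10077696
6^18 = (6^9)^2 = 10077696^2 = 101559956668416
6^19 = 6 * 6^18 = 6 * 101559956668416 = 609359740010496

Result: 609359740010496
Multiplications needed: 6 (6 lines after 6^1)

6^19 = 609359740010496. Using exponentiation by squaring, this requires 6 multiplications. The key idea: if the exponent is even, square the half-power; if odd, multiply by the base once.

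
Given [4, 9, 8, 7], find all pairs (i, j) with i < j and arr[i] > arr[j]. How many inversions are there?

Finding inversions in [4, 9, 8, 7]:

(1, 2): arr[1]=9 > arr[2]=8
(1, 3): arr[1]=9 > arr[3]=7
(2, 3): arr[2]=8 > arr[3]=7

Total inversions: 3

The array has 3 inversion(s): (1,2), (1,3), (2,3). Each pair (i,j) satisfies i < j and arr[i] > arr[j].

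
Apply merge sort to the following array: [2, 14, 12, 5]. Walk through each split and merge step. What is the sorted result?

Merge sort trace:

Split: [2, 14, 12, 5] -> [2, 14] and [12, 5]
  Split: [2, 14] -> [2] and [14]
  Merge: [2] + [14] -> [2, 14]
  Split: [12, 5] -> [12] and [5]
  Merge: [12] + [5] -> [5, 12]
Merge: [2, 14] + [5, 12] -> [2, 5, 12, 14]

Final sorted array: [2, 5, 12, 14]

The merge sort proceeds by recursively splitting the array and merging sorted halves.
After all merges, the sorted array is [2, 5, 12, 14].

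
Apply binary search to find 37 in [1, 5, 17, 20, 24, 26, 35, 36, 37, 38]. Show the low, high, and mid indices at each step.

Binary search for 37 in [1, 5, 17, 20, 24, 26, 35, 36, 37, 38]:

lo=0, hi=9, mid=4, arr[mid]=24 -> 24 < 37, search right half
lo=5, hi=9, mid=7, arr[mid]=36 -> 36 < 37, search right half
lo=8, hi=9, mid=8, arr[mid]=37 -> Found target at index 8!

Binary search finds 37 at index 8 after 3 comparisons. The search repeatedly halves the search space by comparing with the middle element.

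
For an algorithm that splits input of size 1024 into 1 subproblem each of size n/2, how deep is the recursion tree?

For divide and conquer with division factor 2:

Problem sizes at each level:
Level 0: 1024
Level 1: 512
Level 2: 256
Level 3: 128
Level 4: 64
Level 5: 32
Level 6: 16
Level 7: 8
Level 8: 4
Level 9: 2
Level 10: 1

The root is level 0 and the size-1 base case is level 10 (the tree spans levels 0 through 10, i.e. 11 levels counting the root), so the depth is the number of divisions: log_2(1024) = 10

The recursion tree depth is log_2(1024) = 10. At each level, the problem size is divided by 2, so it takes 10 divisions to reduce to a base case of size 1. The algorithm makes 1 recursive call at each level.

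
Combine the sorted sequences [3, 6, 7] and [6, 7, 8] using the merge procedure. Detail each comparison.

Merging process:

Compare 3 vs 6: take 3 from left. Merged: [3]
Compare 6 vs 6: take 6 from left. Merged: [3, 6]
Compare 7 vs 6: take 6 from right. Merged: [3, 6, 6]
Compare 7 vs 7: take 7 from left. Merged: [3, 6, 6, 7]
Append remaining from right: [7, 8]. Merged: [3, 6, 6, 7, 7, 8]

Final merged array: [3, 6, 6, 7, 7, 8]
Total comparisons: 4

The merged array is [3, 6, 6, 7, 7, 8], requiring 4 comparisons. The merge step runs in O(n) time where n is the total number of elements.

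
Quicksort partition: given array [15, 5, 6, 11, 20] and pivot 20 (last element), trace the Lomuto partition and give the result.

Lomuto partition with pivot = 20:

Initial array: [15, 5, 6, 11, 20]

arr[0]=15 <= 20: swap with position 0, array becomes [15, 5, 6, 11, 20]
arr[1]=5 <= 20: swap with position 1, array becomes [15, 5, 6, 11, 20]
arr[2]=6 <= 20: swap with position 2, array becomes [15, 5, 6, 11, 20]
arr[3]=11 <= 20: swap with position 3, array becomes [15, 5, 6, 11, 20]

Place pivot at position 4: [15, 5, 6, 11, 20]
Pivot position: 4

After partitioning with pivot 20, the array becomes [15, 5, 6, 11, 20]. The pivot is placed at index 4. All elements to the left of the pivot are <= 20, and all elements to the right are > 20.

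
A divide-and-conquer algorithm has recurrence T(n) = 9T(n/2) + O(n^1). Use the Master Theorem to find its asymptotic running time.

Master Theorem for T(n) = 9T(n/2) + O(n^1):

a = 9, b = 2, c = 1
log_b(a) = log_2(9) = 3.1699

Case 1: c = 1 < log_2(9) = 3.1699
T(n) = O(n^(log_2 9))

For T(n) = 9T(n/2) + O(n^1): log_2(9) = 3.1699. This is Case 1 of the Master Theorem (c < log_b(a), work dominated by leaves), giving O(n^(log_2 9)).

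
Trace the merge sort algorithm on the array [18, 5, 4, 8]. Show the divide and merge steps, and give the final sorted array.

Merge sort trace:

Split: [18, 5, 4, 8] -> [18, 5] and [4, 8]
  Split: [18, 5] -> [18] and [5]
  Merge: [18] + [5] -> [5, 18]
  Split: [4, 8] -> [4] and [8]
  Merge: [4] + [8] -> [4, 8]
Merge: [5, 18] + [4, 8] -> [4, 5, 8, 18]

Final sorted array: [4, 5, 8, 18]

The merge sort proceeds by recursively splitting the array and merging sorted halves.
After all merges, the sorted array is [4, 5, 8, 18].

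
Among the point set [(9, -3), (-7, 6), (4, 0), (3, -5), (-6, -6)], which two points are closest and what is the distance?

Computing all pairwise distances among 5 points:

d((9, -3), (-7, 6)) = 18.3576
d((9, -3), (4, 0)) = 5.831
d((9, -3), (3, -5)) = 6.3246
d((9, -3), (-6, -6)) = 15.2971
d((-7, 6), (4, 0)) = 12.53
d((-7, 6), (3, -5)) = 14.8661
d((-7, 6), (-6, -6)) = 12.0416
d((4, 0), (3, -5)) = 5.099 <-- minimum
d((4, 0), (-6, -6)) = 11.6619
d((3, -5), (-6, -6)) = 9.0554

Closest pair: (4, 0) and (3, -5) with distance 5.099

The closest pair is (4, 0) and (3, -5) with Euclidean distance 5.099. For 5 points, brute-force pairwise comparison is shown above. For large n, the divide-and-conquer algorithm (sort by x, recurse on halves, check the dividing strip) achieves O(n log n).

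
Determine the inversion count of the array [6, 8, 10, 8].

Finding inversions in [6, 8, 10, 8]:

(2, 3): arr[2]=10 > arr[3]=8

Total inversions: 1

The array has 1 inversion(s): (2,3). Each pair (i,j) satisfies i < j and arr[i] > arr[j].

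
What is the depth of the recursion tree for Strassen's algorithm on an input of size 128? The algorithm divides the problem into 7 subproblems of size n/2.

For divide and conquer with division factor 2:

Problem sizes at each level:
Level 0: 128
Level 1: 64
Level 2: 32
Level 3: 16
Level 4: 8
Level 5: 4
Level 6: 2
Level 7: 1

The root is level 0 and the size-1 base case is level 7 (the tree spans levels 0 through 7, i.e. 8 levels counting the root), so the depth is the number of divisions: log_2(128) = 7

The recursion tree depth is log_2(128) = 7. At each level, the problem size is divided by 2, so it takes 7 divisions to reduce to a base case of size 1. The algorithm makes 7 recursive calls at each level.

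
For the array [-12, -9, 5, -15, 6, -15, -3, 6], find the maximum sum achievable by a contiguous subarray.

Using Kadane's algorithm on [-12, -9, 5, -15, 6, -15, -3, 6]:

Scanning through the array:
Position 1 (value -9): max_ending_here = -9, max_so_far = -9
Position 2 (value 5): max_ending_here = 5, max_so_far = 5
Position 3 (value -15): max_ending_here = -10, max_so_far = 5
Position 4 (value 6): max_ending_here = 6, max_so_far = 6
Position 5 (value -15): max_ending_here = -9, max_so_far = 6
Position 6 (value -3): max_ending_here = -3, max_so_far = 6
Position 7 (value 6): max_ending_here = 6, max_so_far = 6

Maximum subarray: [6]
Maximum sum: 6

The maximum subarray is [6] with sum 6. This subarray runs from index 4 to index 4.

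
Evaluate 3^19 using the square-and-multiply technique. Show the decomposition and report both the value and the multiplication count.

Computing 3^19 by squaring (build up from 3^1; each line after the first costs one multiplication):

3^1 = 3
3^2 = (3^1)^2 = 3^2 = 9
3^4 = (3^2)^2 = 9^2 = 81
3^8 = (3^4)^2 = 81^2 = 6561
3^9 = 3 * 3^8 = 3 * 6561 = 19683
3^18 = (3^9)^2 = 19683^2 = 387420489
3^19 = 3 * 3^18 = 3 * 387420489 = 1162261467

Result: 1162261467
Multiplications needed: 6 (6 lines after 3^1)

3^19 = 1162261467. Using exponentiation by squaring, this requires 6 multiplications. The key idea: if the exponent is even, square the half-power; if odd, multiply by the base once.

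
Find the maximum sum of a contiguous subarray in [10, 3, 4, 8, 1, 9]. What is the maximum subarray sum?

Using Kadane's algorithm on [10, 3, 4, 8, 1, 9]:

Scanning through the array:
Position 1 (value 3): max_ending_here = 13, max_so_far = 13
Position 2 (value 4): max_ending_here = 17, max_so_far = 17
Position 3 (value 8): max_ending_here = 25, max_so_far = 25
Position 4 (value 1): max_ending_here = 26, max_so_far = 26
Position 5 (value 9): max_ending_here = 35, max_so_far = 35

Maximum subarray: [10, 3, 4, 8, 1, 9]
Maximum sum: 35

The maximum subarray is [10, 3, 4, 8, 1, 9] with sum 35. This subarray runs from index 0 to index 5.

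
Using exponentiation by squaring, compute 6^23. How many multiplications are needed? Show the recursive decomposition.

Computing 6^23 by squaring (build up from 6^1; each line after the first costs one multiplication):

6^1 = 6
6^2 = (6^1)^2 = 6^2 = 36
6^4 = (6^2)^2 = 36^2 = 1296
6^5 = 6 * 6^4 = 6 * 1296 = 7776
6^10 = (6^5)^2 = 7776^2 = 60466176
6^11 = 6 * 6^10 = 6 * 60466176 = 362797056
6^22 = (6^11)^2 = 362797056^2 = 131621703842267136
6^23 = 6 * 6^22 = 6 * 131621703842267136 = 789730223053602816

Result: 789730223053602816
Multiplications needed: 7 (7 lines after 6^1)

6^23 = 789730223053602816. Using exponentiation by squaring, this requires 7 multiplications. The key idea: if the exponent is even, square the half-power; if odd, multiply by the base once.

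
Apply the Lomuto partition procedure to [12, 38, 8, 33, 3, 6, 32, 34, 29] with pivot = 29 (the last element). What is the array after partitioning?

Lomuto partition with pivot = 29:

Initial array: [12, 38, 8, 33, 3, 6, 32, 34, 29]

arr[0]=12 <= 29: swap with position 0, array becomes [12, 38, 8, 33, 3, 6, 32, 34, 29]
arr[1]=38 > 29: no swap
arr[2]=8 <= 29: swap with position 1, array becomes [12, 8, 38, 33, 3, 6, 32, 34, 29]
arr[3]=33 > 29: no swap
arr[4]=3 <= 29: swap with position 2, array becomes [12, 8, 3, 33, 38, 6, 32, 34, 29]
arr[5]=6 <= 29: swap with position 3, array becomes [12, 8, 3, 6, 38, 33, 32, 34, 29]
arr[6]=32 > 29: no swap
arr[7]=34 > 29: no swap

Place pivot at position 4: [12, 8, 3, 6, 29, 33, 32, 34, 38]
Pivot position: 4

After partitioning with pivot 29, the array becomes [12, 8, 3, 6, 29, 33, 32, 34, 38]. The pivot is placed at index 4. All elements to the left of the pivot are <= 29, and all elements to the right are > 29.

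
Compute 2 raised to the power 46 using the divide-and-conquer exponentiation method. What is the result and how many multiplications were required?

Computing 2^46 by squaring (build up from 2^1; each line after the first costs one multiplication):

2^1 = 2
2^2 = (2^1)^2 = 2^2 = 4
2^4 = (2^2)^2 = 4^2 = 16
2^5 = 2 * 2^4 = 2 * 16 = 32
2^10 = (2^5)^2 = 32^2 = 1024
2^11 = 2 * 2^10 = 2 * 1024 = 2048
2^22 = (2^11)^2 = 2048^2 = 4194304
2^23 = 2 * 2^22 = 2 * 4194304 = 8388608
2^46 = (2^23)^2 = 8388608^2 = 70368744177664

Result: 70368744177664
Multiplications needed: 8 (8 lines after 2^1)

2^46 = 70368744177664. Using exponentiation by squaring, this requires 8 multiplications. The key idea: if the exponent is even, square the half-power; if odd, multiply by the base once.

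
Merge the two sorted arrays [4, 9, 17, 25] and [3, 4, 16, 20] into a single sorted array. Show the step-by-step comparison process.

Merging process:

Compare 4 vs 3: take 3 from right. Merged: [3]
Compare 4 vs 4: take 4 from left. Merged: [3, 4]
Compare 9 vs 4: take 4 from right. Merged: [3, 4, 4]
Compare 9 vs 16: take 9 from left. Merged: [3, 4, 4, 9]
Compare 17 vs 16: take 16 from right. Merged: [3, 4, 4, 9, 16]
Compare 17 vs 20: take 17 from left. Merged: [3, 4, 4, 9, 16, 17]
Compare 25 vs 20: take 20 from right. Merged: [3, 4, 4, 9, 16, 17, 20]
Append remaining from left: [25]. Merged: [3, 4, 4, 9, 16, 17, 20, 25]

Final merged array: [3, 4, 4, 9, 16, 17, 20, 25]
Total comparisons: 7

The merged array is [3, 4, 4, 9, 16, 17, 20, 25], requiring 7 comparisons. The merge step runs in O(n) time where n is the total number of elements.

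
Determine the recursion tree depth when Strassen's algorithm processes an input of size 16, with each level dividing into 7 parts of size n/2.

For divide and conquer with division factor 2:

Problem sizes at each level:
Level 0: 16
Level 1: 8
Level 2: 4
Level 3: 2
Level 4: 1

The root is level 0 and the size-1 base case is level 4 (the tree spans levels 0 through 4, i.e. 5 levels counting the root), so the depth is the number of divisions: log_2(16) = 4

The recursion tree depth is log_2(16) = 4. At each level, the problem size is divided by 2, so it takes 4 divisions to reduce to a base case of size 1. The algorithm makes 7 recursive calls at each level.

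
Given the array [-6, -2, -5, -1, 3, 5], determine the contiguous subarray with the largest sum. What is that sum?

Using Kadane's algorithm on [-6, -2, -5, -1, 3, 5]:

Scanning through the array:
Position 1 (value -2): max_ending_here = -2, max_so_far = -2
Position 2 (value -5): max_ending_here = -5, max_so_far = -2
Position 3 (value -1): max_ending_here = -1, max_so_far = -1
Position 4 (value 3): max_ending_here = 3, max_so_far = 3
Position 5 (value 5): max_ending_here = 8, max_so_far = 8

Maximum subarray: [3, 5]
Maximum sum: 8

The maximum subarray is [3, 5] with sum 8. This subarray runs from index 4 to index 5.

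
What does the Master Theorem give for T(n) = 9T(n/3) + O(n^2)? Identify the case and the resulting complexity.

Master Theorem for T(n) = 9T(n/3) + O(n^2):

a = 9, b = 3, c = 2
log_b(a) = log_3(9) = 2.0000

Case 2: c = 2 = log_3(9) = 2.0000
T(n) = O(n^2 log n) = O(n^2 log n)

For T(n) = 9T(n/3) + O(n^2): log_3(9) = 2.0000. This is Case 2 of the Master Theorem (c = log_b(a), equal work at all levels), giving O(n^2 log n).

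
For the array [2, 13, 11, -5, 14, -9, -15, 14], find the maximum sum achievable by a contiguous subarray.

Using Kadane's algorithm on [2, 13, 11, -5, 14, -9, -15, 14]:

Scanning through the array:
Position 1 (value 13): max_ending_here = 15, max_so_far = 15
Position 2 (value 11): max_ending_here = 26, max_so_far = 26
Position 3 (value -5): max_ending_here = 21, max_so_far = 26
Position 4 (value 14): max_ending_here = 35, max_so_far = 35
Position 5 (value -9): max_ending_here = 26, max_so_far = 35
Position 6 (value -15): max_ending_here = 11, max_so_far = 35
Position 7 (value 14): max_ending_here = 25, max_so_far = 35

Maximum subarray: [2, 13, 11, -5, 14]
Maximum sum: 35

The maximum subarray is [2, 13, 11, -5, 14] with sum 35. This subarray runs from index 0 to index 4.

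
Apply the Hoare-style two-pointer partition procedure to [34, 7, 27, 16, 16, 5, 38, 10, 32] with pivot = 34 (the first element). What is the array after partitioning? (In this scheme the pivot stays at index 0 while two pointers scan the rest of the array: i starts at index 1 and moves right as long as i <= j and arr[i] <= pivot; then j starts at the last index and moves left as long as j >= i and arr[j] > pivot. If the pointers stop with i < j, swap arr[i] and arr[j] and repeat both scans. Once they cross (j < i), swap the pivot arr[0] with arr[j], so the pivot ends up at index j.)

Hoare-style two-pointer partition with pivot = 34:

Initial array: [34, 7, 27, 16, 16, 5, 38, 10, 32]

Pointers start at i = 1, j = 8.
i stops at index 6 (arr[6]=38 > 34), j stops at index 8 (arr[8]=32 <= 34): swap arr[6] and arr[8], array becomes [34, 7, 27, 16, 16, 5, 32, 10, 38]
i ends at 8, j ends at 7: the pointers have crossed (j < i), so scanning stops.

Swap pivot arr[0] with arr[7] to place pivot at position 7: [10, 7, 27, 16, 16, 5, 32, 34, 38]
Pivot position: 7

After partitioning with pivot 34, the array becomes [10, 7, 27, 16, 16, 5, 32, 34, 38]. The pivot is placed at index 7. All elements to the left of the pivot are <= 34, and all elements to the right are > 34.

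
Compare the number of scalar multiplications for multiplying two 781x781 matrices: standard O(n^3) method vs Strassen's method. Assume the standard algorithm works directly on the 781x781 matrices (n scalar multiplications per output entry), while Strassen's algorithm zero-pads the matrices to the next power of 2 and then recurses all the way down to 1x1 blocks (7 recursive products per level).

Matrix multiplication for 781x781 matrices:

Strassen's algorithm requires power-of-2 dimensions. Pad 781x781 to 1024x1024 (next power of 2).

Standard algorithm: 781^3 = 476379541 multiplications
Strassen's algorithm: 7^(log2(1024)) = 7^10 = 282475249 multiplications
Savings: 476379541 - 282475249 = 193904292 multiplications

Standard: 476379541 multiplications (781^3). Strassen: 282475249 multiplications (7^10, after padding to 1024x1024). Strassen reduces 8 recursive multiplications to 7 at each level.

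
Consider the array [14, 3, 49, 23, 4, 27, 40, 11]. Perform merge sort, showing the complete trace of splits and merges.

Merge sort trace:

Split: [14, 3, 49, 23, 4, 27, 40, 11] -> [14, 3, 49, 23] and [4, 27, 40, 11]
  Split: [14, 3, 49, 23] -> [14, 3] and [49, 23]
    Split: [14, 3] -> [14] and [3]
    Merge: [14] + [3] -> [3, 14]
    Split: [49, 23] -> [49] and [23]
    Merge: [49] + [23] -> [23, 49]
  Merge: [3, 14] + [23, 49] -> [3, 14, 23, 49]
  Split: [4, 27, 40, 11] -> [4, 27] and [40, 11]
    Split: [4, 27] -> [4] and [27]
    Merge: [4] + [27] -> [4, 27]
    Split: [40, 11] -> [40] and [11]
    Merge: [40] + [11] -> [11, 40]
  Merge: [4, 27] + [11, 40] -> [4, 11, 27, 40]
Merge: [3, 14, 23, 49] + [4, 11, 27, 40] -> [3, 4, 11, 14, 23, 27, 40, 49]

Final sorted array: [3, 4, 11, 14, 23, 27, 40, 49]

The merge sort proceeds by recursively splitting the array and merging sorted halves.
After all merges, the sorted array is [3, 4, 11, 14, 23, 27, 40, 49].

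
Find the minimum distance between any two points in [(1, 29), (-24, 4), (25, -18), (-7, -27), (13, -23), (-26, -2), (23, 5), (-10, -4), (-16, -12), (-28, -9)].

Computing all pairwise distances among 10 points:

d((1, 29), (-24, 4)) = 35.3553
d((1, 29), (25, -18)) = 52.7731
d((1, 29), (-7, -27)) = 56.5685
d((1, 29), (13, -23)) = 53.3667
d((1, 29), (-26, -2)) = 41.1096
d((1, 29), (23, 5)) = 32.5576
d((1, 29), (-10, -4)) = 34.7851
d((1, 29), (-16, -12)) = 44.3847
d((1, 29), (-28, -9)) = 47.8017
d((-24, 4), (25, -18)) = 53.7122
d((-24, 4), (-7, -27)) = 35.3553
d((-24, 4), (13, -23)) = 45.8039
d((-24, 4), (-26, -2)) = 6.3246 <-- minimum
d((-24, 4), (23, 5)) = 47.0106
d((-24, 4), (-10, -4)) = 16.1245
d((-24, 4), (-16, -12)) = 17.8885
d((-24, 4), (-28, -9)) = 13.6015
d((25, -18), (-7, -27)) = 33.2415
d((25, -18), (13, -23)) = 13.0
d((25, -18), (-26, -2)) = 53.4509
d((25, -18), (23, 5)) = 23.0868
d((25, -18), (-10, -4)) = 37.6962
d((25, -18), (-16, -12)) = 41.4367
d((25, -18), (-28, -9)) = 53.7587
d((-7, -27), (13, -23)) = 20.3961
d((-7, -27), (-26, -2)) = 31.4006
d((-7, -27), (23, 5)) = 43.8634
d((-7, -27), (-10, -4)) = 23.1948
d((-7, -27), (-16, -12)) = 17.4929
d((-7, -27), (-28, -9)) = 27.6586
d((13, -23), (-26, -2)) = 44.2945
d((13, -23), (23, 5)) = 29.7321
d((13, -23), (-10, -4)) = 29.8329
d((13, -23), (-16, -12)) = 31.0161
d((13, -23), (-28, -9)) = 43.3244
d((-26, -2), (23, 5)) = 49.4975
d((-26, -2), (-10, -4)) = 16.1245
d((-26, -2), (-16, -12)) = 14.1421
d((-26, -2), (-28, -9)) = 7.2801
d((23, 5), (-10, -4)) = 34.2053
d((23, 5), (-16, -12)) = 42.5441
d((23, 5), (-28, -9)) = 52.8867
d((-10, -4), (-16, -12)) = 10.0
d((-10, -4), (-28, -9)) = 18.6815
d((-16, -12), (-28, -9)) = 12.3693

Closest pair: (-24, 4) and (-26, -2) with distance 6.3246

The closest pair is (-24, 4) and (-26, -2) with Euclidean distance 6.3246. For 10 points, brute-force pairwise comparison is shown above. For large n, the divide-and-conquer algorithm (sort by x, recurse on halves, check the dividing strip) achieves O(n log n).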